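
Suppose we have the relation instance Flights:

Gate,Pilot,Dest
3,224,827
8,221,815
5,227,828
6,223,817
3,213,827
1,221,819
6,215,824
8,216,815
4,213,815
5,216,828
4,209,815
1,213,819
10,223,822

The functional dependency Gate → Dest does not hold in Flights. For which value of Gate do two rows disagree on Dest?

6

Gate=3: 2 rows → Dest = 827, 827 ✓
Gate=8: 2 rows → Dest = 815, 815 ✓
Gate=5: 2 rows → Dest = 828, 828 ✓
Gate=6: 2 rows → Dest takes values {817, 824} — violation
Gate=1: 2 rows → Dest = 819, 819 ✓
Gate=4: 2 rows → Dest = 815, 815 ✓
Gate=10: 1 row → Dest = 822 ✓
The only Gate value with inconsistent Dest is Gate=6.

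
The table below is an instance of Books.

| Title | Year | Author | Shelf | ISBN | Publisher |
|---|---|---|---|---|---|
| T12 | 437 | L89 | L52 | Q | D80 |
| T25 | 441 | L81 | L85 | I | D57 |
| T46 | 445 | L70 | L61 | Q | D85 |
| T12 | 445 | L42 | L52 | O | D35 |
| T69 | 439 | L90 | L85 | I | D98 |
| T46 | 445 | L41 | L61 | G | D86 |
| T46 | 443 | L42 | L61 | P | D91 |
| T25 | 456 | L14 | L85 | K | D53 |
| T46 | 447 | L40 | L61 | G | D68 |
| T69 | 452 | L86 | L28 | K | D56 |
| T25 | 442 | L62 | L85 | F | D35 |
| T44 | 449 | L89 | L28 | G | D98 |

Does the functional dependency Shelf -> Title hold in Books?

No

Shelf=L52: 2 rows → Title = T12, T12 ✓
Shelf=L85: 4 rows → Title takes values {T25, T69} — violation
Shelf=L61: 4 rows → Title = T46, T46, T46, T46 ✓
Shelf=L28: 2 rows → Title takes values {T69, T44} — violation
Two rows agree on Shelf but differ on Title, so Shelf -> Title does not hold.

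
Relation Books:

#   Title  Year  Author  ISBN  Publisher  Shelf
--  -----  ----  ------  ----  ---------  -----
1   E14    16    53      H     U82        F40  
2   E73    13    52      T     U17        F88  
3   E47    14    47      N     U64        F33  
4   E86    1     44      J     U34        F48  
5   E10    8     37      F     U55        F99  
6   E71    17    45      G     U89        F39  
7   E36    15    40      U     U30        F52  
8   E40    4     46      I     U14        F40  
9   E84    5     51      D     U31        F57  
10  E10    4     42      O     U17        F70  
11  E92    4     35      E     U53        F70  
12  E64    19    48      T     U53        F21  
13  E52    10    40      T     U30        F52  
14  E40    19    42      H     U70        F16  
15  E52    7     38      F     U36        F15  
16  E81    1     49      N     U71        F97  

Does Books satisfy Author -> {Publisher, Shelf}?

Author=53: row 1 → {Publisher,Shelf} = (U82, F40) ✓
Author=52: row 2 → {Publisher,Shelf} = (U17, F88) ✓
Author=47: row 3 → {Publisher,Shelf} = (U64, F33) ✓
Author=44: row 4 → {Publisher,Shelf} = (U34, F48) ✓
Author=37: row 5 → {Publisher,Shelf} = (U55, F99) ✓
Author=45: row 6 → {Publisher,Shelf} = (U89, F39) ✓
Author=40: rows 7, 13 → {Publisher,Shelf} = (U30, F52), (U30, F52) ✓
Author=46: row 8 → {Publisher,Shelf} = (U14, F40) ✓
Author=51: row 9 → {Publisher,Shelf} = (U31, F57) ✓
Author=42: rows 10, 14 → {Publisher,Shelf} takes values {(U17, F70), (U70, F16)} — violation
Author=35: row 11 → {Publisher,Shelf} = (U53, F70) ✓
Author=48: row 12 → {Publisher,Shelf} = (U53, F21) ✓
Author=38: row 15 → {Publisher,Shelf} = (U36, F15) ✓
Author=49: row 16 → {Publisher,Shelf} = (U71, F97) ✓
Two rows agree on Author but differ on {Publisher, Shelf}, so Author -> {Publisher, Shelf} does not hold.

No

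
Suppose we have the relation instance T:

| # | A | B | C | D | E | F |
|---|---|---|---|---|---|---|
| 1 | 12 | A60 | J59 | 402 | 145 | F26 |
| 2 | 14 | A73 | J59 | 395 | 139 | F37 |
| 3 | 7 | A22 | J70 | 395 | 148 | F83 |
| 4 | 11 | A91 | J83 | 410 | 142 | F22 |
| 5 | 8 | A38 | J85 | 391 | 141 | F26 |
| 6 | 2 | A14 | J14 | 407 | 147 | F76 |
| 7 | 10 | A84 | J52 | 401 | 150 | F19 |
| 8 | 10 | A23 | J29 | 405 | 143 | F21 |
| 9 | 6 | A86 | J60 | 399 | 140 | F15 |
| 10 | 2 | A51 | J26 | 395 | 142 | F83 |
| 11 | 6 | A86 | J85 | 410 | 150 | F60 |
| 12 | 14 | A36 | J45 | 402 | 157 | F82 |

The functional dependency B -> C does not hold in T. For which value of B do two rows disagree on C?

B=A60: row 1 → C = J59 ✓
B=A73: row 2 → C = J59 ✓
B=A22: row 3 → C = J70 ✓
B=A91: row 4 → C = J83 ✓
B=A38: row 5 → C = J85 ✓
B=A14: row 6 → C = J14 ✓
B=A84: row 7 → C = J52 ✓
B=A23: row 8 → C = J29 ✓
B=A86: rows 9, 11 → C takes values {J60, J85} — violation
B=A51: row 10 → C = J26 ✓
B=A36: row 12 → C = J45 ✓
The only B value with inconsistent C is B=A86.

A86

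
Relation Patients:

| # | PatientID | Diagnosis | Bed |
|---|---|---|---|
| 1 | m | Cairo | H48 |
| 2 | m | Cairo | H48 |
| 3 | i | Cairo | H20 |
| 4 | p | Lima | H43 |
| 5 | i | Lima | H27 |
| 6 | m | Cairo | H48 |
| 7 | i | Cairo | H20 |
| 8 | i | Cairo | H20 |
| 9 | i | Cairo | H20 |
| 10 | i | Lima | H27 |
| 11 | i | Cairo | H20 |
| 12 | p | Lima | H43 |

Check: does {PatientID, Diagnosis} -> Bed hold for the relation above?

(PatientID=m, Diagnosis=Cairo): rows 1, 2, 6 → Bed = H48, H48, H48 ✓
(PatientID=i, Diagnosis=Cairo): rows 3, 7, 8, 9, 11 → Bed = H20, H20, H20, H20, H20 ✓
(PatientID=p, Diagnosis=Lima): rows 4, 12 → Bed = H43, H43 ✓
(PatientID=i, Diagnosis=Lima): rows 5, 10 → Bed = H27, H27 ✓
Every {PatientID, Diagnosis} value is associated with a single Bed value, so {PatientID, Diagnosis} -> Bed holds.

Yes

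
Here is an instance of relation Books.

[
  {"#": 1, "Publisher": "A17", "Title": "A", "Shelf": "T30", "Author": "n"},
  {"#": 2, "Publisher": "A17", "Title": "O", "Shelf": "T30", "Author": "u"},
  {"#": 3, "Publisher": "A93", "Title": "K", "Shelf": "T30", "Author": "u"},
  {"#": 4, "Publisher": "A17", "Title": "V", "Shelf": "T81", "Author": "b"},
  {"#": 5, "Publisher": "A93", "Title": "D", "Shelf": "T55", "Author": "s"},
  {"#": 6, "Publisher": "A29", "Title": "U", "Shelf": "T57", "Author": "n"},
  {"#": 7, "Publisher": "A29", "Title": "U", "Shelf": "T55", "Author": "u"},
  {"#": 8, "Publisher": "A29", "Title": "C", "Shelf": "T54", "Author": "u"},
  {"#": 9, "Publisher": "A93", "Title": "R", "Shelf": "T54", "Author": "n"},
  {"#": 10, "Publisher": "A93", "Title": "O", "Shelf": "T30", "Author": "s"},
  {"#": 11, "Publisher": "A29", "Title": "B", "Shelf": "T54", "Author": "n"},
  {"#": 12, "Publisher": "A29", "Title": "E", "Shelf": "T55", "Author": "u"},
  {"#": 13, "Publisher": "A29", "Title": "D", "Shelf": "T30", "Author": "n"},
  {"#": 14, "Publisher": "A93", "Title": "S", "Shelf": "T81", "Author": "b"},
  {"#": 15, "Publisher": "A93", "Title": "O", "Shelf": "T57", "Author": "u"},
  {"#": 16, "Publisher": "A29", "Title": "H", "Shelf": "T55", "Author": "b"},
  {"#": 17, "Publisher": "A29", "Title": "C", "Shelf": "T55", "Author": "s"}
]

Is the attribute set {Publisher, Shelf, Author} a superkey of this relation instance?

Rows 7 and 12 have the same {Publisher, Shelf, Author} value (Publisher=A29, Shelf=T55, Author=u) but are distinct tuples, so {Publisher, Shelf, Author} does not determine every attribute — not a superkey.

No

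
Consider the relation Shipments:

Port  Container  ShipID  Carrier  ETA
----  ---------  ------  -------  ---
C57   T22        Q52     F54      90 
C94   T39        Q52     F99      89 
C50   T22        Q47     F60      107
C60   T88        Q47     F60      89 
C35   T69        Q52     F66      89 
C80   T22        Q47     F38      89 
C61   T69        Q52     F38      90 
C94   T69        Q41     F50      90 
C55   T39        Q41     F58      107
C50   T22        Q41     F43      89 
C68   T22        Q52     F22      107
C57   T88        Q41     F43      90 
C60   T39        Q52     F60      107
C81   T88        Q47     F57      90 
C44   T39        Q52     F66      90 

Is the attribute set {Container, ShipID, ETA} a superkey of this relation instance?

All 15 rows have distinct {Container, ShipID, ETA} values, so {Container, ShipID, ETA} → (all attributes) holds and {Container, ShipID, ETA} is a superkey.

Yes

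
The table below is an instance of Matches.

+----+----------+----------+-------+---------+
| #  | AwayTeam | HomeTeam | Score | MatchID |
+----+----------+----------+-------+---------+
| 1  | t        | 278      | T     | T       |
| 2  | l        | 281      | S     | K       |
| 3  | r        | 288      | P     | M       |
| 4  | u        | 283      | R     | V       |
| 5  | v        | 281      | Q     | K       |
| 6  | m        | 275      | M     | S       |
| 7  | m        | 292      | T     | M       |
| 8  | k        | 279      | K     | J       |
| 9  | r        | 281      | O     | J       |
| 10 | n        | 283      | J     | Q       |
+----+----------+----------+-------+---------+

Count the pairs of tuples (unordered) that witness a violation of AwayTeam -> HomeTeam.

2

AwayTeam=r: violating pairs (3,9) — 1 pair.
AwayTeam=m: violating pairs (6,7) — 1 pair.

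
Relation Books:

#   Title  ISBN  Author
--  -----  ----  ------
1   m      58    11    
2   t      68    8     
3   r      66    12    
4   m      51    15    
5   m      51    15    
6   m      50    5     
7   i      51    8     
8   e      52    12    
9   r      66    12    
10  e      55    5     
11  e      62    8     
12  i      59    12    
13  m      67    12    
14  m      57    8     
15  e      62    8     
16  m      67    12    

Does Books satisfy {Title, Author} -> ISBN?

Yes

(Title=m, Author=11): row 1 → ISBN = 58 ✓
(Title=t, Author=8): row 2 → ISBN = 68 ✓
(Title=r, Author=12): rows 3, 9 → ISBN = 66, 66 ✓
(Title=m, Author=15): rows 4, 5 → ISBN = 51, 51 ✓
(Title=m, Author=5): row 6 → ISBN = 50 ✓
(Title=i, Author=8): row 7 → ISBN = 51 ✓
(Title=e, Author=12): row 8 → ISBN = 52 ✓
(Title=e, Author=5): row 10 → ISBN = 55 ✓
(Title=e, Author=8): rows 11, 15 → ISBN = 62, 62 ✓
(Title=i, Author=12): row 12 → ISBN = 59 ✓
(Title=m, Author=12): rows 13, 16 → ISBN = 67, 67 ✓
(Title=m, Author=8): row 14 → ISBN = 57 ✓
Every {Title, Author} value is associated with a single ISBN value, so {Title, Author} -> ISBN holds.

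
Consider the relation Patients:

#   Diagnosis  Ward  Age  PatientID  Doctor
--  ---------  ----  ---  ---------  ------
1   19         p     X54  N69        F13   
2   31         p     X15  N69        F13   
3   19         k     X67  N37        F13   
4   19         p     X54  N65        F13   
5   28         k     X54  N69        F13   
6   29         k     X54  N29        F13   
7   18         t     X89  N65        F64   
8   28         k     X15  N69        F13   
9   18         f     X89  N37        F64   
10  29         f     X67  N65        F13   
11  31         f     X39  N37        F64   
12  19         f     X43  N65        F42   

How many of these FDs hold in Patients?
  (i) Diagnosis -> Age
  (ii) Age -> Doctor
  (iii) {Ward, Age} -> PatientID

1

(i) Diagnosis -> Age: Diagnosis=19: rows 1, 3, 4, 12 → Age takes values {X54, X67, X43} — violation; Diagnosis=31: rows 2, 11 → Age takes values {X15, X39} — violation; Diagnosis=28: rows 5, 8 → Age takes values {X54, X15} — violation; Diagnosis=29: rows 6, 10 → Age takes values {X54, X67} — violation — fails.
(ii) Age -> Doctor: every LHS value maps to a single RHS value — holds.
(iii) {Ward, Age} -> PatientID: (Ward=p, Age=X54): rows 1, 4 → PatientID takes values {N69, N65} — violation; (Ward=k, Age=X54): rows 5, 6 → PatientID takes values {N69, N29} — violation — fails.
1 of the 3 dependencies holds.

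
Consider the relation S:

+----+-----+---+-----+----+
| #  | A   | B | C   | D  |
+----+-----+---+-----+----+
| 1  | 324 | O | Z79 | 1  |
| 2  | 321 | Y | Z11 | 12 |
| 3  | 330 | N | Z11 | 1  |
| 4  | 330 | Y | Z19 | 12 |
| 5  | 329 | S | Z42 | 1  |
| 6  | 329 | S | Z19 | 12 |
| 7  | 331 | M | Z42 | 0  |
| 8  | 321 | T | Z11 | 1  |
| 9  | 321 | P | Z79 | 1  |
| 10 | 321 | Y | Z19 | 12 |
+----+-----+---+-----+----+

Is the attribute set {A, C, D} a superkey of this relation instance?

All 10 rows have distinct {A, C, D} values, so {A, C, D} → (all attributes) holds and {A, C, D} is a superkey.

Yes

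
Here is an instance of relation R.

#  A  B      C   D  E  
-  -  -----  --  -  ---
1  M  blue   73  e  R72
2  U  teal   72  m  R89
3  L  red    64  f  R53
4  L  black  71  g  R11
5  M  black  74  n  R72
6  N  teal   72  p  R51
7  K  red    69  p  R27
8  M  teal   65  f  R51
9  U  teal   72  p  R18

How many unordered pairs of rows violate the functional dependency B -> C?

B=teal: violating pairs (2,8), (6,8), (8,9) — 3 pairs.
B=red: violating pairs (3,7) — 1 pair.
B=black: violating pairs (4,5) — 1 pair.

5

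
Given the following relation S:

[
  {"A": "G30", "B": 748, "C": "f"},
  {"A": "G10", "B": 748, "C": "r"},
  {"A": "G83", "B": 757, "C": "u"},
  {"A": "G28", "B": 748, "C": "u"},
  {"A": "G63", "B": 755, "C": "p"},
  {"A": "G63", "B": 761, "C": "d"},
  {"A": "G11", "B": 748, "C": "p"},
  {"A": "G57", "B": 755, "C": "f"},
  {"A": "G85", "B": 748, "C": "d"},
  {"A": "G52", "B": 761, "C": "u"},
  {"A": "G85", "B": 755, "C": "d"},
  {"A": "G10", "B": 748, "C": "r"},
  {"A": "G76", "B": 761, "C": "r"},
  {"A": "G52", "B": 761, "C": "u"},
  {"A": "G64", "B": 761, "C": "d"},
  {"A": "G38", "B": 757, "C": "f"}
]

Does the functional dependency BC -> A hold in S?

(B=748, C=f): 1 row → A = G30 ✓
(B=748, C=r): 2 rows → A = G10, G10 ✓
(B=757, C=u): 1 row → A = G83 ✓
(B=748, C=u): 1 row → A = G28 ✓
(B=755, C=p): 1 row → A = G63 ✓
(B=761, C=d): 2 rows → A takes values {G63, G64} — violation
(B=748, C=p): 1 row → A = G11 ✓
(B=755, C=f): 1 row → A = G57 ✓
(B=748, C=d): 1 row → A = G85 ✓
(B=761, C=u): 2 rows → A = G52, G52 ✓
(B=755, C=d): 1 row → A = G85 ✓
(B=761, C=r): 1 row → A = G76 ✓
(B=757, C=f): 1 row → A = G38 ✓
Two rows agree on BC but differ on A, so BC -> A does not hold.

No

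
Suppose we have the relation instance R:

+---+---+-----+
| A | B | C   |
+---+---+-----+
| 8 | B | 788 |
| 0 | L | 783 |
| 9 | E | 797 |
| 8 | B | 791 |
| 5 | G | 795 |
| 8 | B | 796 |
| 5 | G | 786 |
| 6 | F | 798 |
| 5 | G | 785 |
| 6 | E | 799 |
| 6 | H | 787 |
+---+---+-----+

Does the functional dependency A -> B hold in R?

A=8: 3 rows → B = B, B, B ✓
A=0: 1 row → B = L ✓
A=9: 1 row → B = E ✓
A=5: 3 rows → B = G, G, G ✓
A=6: 3 rows → B takes values {F, E, H} — violation
Two rows agree on A but differ on B, so A -> B does not hold.

No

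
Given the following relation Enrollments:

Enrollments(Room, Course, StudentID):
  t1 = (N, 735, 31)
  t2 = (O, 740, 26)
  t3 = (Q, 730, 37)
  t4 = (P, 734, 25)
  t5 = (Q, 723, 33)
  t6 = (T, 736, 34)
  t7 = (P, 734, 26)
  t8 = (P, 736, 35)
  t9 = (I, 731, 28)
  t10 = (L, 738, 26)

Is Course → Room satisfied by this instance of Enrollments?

Course=735: row 1 → Room = N ✓
Course=740: row 2 → Room = O ✓
Course=730: row 3 → Room = Q ✓
Course=734: rows 4, 7 → Room = P, P ✓
Course=723: row 5 → Room = Q ✓
Course=736: rows 6, 8 → Room takes values {T, P} — violation
Course=731: row 9 → Room = I ✓
Course=738: row 10 → Room = L ✓
Two rows agree on Course but differ on Room, so Course → Room does not hold.

No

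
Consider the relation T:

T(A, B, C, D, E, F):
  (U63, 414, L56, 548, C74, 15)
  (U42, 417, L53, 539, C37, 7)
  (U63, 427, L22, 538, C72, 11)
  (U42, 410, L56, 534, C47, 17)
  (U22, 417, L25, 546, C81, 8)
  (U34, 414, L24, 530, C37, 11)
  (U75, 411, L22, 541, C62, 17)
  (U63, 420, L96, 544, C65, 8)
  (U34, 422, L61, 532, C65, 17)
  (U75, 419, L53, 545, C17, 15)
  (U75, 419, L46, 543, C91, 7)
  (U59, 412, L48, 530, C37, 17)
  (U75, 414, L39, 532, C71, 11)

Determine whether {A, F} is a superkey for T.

Yes

All 13 rows have distinct {A, F} values, so {A, F} → (all attributes) holds and {A, F} is a superkey.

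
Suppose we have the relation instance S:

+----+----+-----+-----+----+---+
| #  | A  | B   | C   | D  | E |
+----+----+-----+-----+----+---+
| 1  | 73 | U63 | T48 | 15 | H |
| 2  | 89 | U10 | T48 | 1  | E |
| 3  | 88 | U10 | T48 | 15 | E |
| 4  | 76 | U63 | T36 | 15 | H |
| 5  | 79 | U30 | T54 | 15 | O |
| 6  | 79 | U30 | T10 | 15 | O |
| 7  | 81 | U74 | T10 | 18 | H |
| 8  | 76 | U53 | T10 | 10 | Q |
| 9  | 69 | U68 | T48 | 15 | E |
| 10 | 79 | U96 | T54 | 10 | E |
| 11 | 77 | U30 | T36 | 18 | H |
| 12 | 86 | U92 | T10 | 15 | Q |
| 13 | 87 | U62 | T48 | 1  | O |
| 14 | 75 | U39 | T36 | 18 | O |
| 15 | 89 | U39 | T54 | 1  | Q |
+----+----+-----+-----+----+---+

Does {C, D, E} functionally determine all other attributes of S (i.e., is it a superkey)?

Rows 3 and 9 have the same {C, D, E} value (C=T48, D=15, E=E) but are distinct tuples, so {C, D, E} does not determine every attribute — not a superkey.

No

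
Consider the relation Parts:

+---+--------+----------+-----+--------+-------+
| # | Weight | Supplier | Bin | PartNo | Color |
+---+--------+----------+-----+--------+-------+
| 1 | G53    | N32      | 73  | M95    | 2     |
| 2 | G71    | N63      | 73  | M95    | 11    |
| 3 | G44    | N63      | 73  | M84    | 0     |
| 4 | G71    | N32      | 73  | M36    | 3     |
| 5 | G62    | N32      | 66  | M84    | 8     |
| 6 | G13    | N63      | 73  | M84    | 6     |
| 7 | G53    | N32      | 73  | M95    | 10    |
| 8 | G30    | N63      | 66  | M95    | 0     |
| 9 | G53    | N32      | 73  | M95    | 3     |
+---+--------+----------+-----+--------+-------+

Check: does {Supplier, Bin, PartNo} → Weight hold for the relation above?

No

(Supplier=N32, Bin=73, PartNo=M95): rows 1, 7, 9 → Weight = G53, G53, G53 ✓
(Supplier=N63, Bin=73, PartNo=M95): row 2 → Weight = G71 ✓
(Supplier=N63, Bin=73, PartNo=M84): rows 3, 6 → Weight takes values {G44, G13} — violation
(Supplier=N32, Bin=73, PartNo=M36): row 4 → Weight = G71 ✓
(Supplier=N32, Bin=66, PartNo=M84): row 5 → Weight = G62 ✓
(Supplier=N63, Bin=66, PartNo=M95): row 8 → Weight = G30 ✓
Two rows agree on {Supplier, Bin, PartNo} but differ on Weight, so {Supplier, Bin, PartNo} → Weight does not hold.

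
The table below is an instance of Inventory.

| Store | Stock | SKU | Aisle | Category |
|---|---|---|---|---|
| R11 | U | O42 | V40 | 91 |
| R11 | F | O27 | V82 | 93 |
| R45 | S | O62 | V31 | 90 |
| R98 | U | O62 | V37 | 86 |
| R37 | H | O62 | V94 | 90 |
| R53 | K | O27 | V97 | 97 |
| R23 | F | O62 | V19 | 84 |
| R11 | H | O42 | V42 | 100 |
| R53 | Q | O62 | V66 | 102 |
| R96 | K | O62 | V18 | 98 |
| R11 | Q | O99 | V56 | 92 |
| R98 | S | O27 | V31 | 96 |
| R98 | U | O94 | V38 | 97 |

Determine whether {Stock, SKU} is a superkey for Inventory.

All 13 rows have distinct {Stock, SKU} values, so {Stock, SKU} → (all attributes) holds and {Stock, SKU} is a superkey.

Yes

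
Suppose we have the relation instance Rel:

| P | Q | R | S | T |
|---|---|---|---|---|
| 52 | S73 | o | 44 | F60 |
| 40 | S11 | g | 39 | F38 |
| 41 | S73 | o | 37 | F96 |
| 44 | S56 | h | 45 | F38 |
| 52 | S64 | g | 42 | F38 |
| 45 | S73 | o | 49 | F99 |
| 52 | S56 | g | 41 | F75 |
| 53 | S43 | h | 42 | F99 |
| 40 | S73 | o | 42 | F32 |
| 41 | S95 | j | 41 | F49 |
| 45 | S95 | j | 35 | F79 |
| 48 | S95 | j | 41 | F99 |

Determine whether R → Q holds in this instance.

R=o: 4 rows → Q = S73, S73, S73, S73 ✓
R=g: 3 rows → Q takes values {S11, S64, S56} — violation
R=h: 2 rows → Q takes values {S56, S43} — violation
R=j: 3 rows → Q = S95, S95, S95 ✓
Two rows agree on R but differ on Q, so R → Q does not hold.

No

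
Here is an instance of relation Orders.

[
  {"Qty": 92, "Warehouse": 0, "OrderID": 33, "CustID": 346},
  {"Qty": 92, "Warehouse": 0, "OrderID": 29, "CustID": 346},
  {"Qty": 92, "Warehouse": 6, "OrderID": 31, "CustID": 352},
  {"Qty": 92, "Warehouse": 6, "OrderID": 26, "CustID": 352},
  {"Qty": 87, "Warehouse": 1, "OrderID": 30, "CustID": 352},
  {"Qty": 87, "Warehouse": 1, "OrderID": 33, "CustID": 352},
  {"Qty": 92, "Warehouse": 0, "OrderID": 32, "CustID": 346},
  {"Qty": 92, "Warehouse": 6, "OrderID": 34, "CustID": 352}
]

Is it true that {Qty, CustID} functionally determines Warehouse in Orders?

(Qty=92, CustID=346): 3 rows → Warehouse = 0, 0, 0 ✓
(Qty=92, CustID=352): 3 rows → Warehouse = 6, 6, 6 ✓
(Qty=87, CustID=352): 2 rows → Warehouse = 1, 1 ✓
Every {Qty, CustID} value is associated with a single Warehouse value, so {Qty, CustID} -> Warehouse holds.

Yes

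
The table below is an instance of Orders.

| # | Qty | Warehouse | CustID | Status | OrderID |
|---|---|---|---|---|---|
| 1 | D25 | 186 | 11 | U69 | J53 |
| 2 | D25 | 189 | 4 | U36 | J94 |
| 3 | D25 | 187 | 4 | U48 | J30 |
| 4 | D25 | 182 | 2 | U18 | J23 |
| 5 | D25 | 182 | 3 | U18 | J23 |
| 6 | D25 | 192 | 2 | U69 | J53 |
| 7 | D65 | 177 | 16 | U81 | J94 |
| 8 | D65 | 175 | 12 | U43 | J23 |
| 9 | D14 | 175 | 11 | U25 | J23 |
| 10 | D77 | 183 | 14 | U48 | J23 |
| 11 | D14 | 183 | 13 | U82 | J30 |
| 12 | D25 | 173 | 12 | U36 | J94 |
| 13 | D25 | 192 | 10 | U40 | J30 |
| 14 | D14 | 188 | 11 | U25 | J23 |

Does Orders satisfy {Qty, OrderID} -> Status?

No

(Qty=D25, OrderID=J53): rows 1, 6 → Status = U69, U69 ✓
(Qty=D25, OrderID=J94): rows 2, 12 → Status = U36, U36 ✓
(Qty=D25, OrderID=J30): rows 3, 13 → Status takes values {U48, U40} — violation
(Qty=D25, OrderID=J23): rows 4, 5 → Status = U18, U18 ✓
(Qty=D65, OrderID=J94): row 7 → Status = U81 ✓
(Qty=D65, OrderID=J23): row 8 → Status = U43 ✓
(Qty=D14, OrderID=J23): rows 9, 14 → Status = U25, U25 ✓
(Qty=D77, OrderID=J23): row 10 → Status = U48 ✓
(Qty=D14, OrderID=J30): row 11 → Status = U82 ✓
Two rows agree on {Qty, OrderID} but differ on Status, so {Qty, OrderID} -> Status does not hold.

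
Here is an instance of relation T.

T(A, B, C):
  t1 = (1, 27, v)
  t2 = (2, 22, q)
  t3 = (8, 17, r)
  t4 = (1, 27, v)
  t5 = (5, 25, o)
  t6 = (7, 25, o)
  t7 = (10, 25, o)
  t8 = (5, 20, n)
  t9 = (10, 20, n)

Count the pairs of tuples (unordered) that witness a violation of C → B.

0

C=v: all 2 rows agree on B — 0 pairs.
C=o: all 3 rows agree on B — 0 pairs.
C=n: all 2 rows agree on B — 0 pairs.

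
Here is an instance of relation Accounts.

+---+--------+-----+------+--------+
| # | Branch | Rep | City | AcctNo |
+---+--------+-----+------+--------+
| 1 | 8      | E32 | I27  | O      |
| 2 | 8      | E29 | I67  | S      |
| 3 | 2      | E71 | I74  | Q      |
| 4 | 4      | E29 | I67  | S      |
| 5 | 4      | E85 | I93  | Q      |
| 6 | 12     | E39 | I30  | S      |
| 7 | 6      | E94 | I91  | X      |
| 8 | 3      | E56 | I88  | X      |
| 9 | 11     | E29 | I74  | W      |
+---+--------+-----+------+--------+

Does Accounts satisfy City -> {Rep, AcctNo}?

City=I27: row 1 → {Rep,AcctNo} = (E32, O) ✓
City=I67: rows 2, 4 → {Rep,AcctNo} = (E29, S), (E29, S) ✓
City=I74: rows 3, 9 → {Rep,AcctNo} takes values {(E71, Q), (E29, W)} — violation
City=I93: row 5 → {Rep,AcctNo} = (E85, Q) ✓
City=I30: row 6 → {Rep,AcctNo} = (E39, S) ✓
City=I91: row 7 → {Rep,AcctNo} = (E94, X) ✓
City=I88: row 8 → {Rep,AcctNo} = (E56, X) ✓
Two rows agree on City but differ on {Rep, AcctNo}, so City -> {Rep, AcctNo} does not hold.

No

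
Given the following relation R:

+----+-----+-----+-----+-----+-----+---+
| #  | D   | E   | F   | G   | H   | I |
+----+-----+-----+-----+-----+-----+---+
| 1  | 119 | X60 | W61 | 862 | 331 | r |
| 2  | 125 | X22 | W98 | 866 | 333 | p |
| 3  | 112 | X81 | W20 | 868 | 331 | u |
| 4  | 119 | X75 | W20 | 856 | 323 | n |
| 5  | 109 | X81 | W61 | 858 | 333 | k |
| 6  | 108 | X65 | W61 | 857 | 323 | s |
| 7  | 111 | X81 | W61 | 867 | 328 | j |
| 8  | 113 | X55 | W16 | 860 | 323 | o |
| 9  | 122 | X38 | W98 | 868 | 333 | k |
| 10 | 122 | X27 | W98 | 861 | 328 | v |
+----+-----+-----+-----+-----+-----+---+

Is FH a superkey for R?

No

Rows 2 and 9 have the same FH value (F=W98, H=333) but are distinct tuples, so FH does not determine every attribute — not a superkey.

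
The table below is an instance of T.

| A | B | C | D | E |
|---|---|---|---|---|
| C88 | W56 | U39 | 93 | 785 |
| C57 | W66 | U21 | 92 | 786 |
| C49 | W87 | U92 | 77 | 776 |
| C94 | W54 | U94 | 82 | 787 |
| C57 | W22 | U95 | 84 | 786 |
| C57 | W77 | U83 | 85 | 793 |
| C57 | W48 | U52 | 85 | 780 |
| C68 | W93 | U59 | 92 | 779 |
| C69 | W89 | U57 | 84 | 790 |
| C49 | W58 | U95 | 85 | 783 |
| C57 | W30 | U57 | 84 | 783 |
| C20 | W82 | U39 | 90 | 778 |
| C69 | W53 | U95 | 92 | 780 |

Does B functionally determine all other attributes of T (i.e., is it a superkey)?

Yes

All 13 rows have distinct B values, so B → (all attributes) holds and B is a superkey.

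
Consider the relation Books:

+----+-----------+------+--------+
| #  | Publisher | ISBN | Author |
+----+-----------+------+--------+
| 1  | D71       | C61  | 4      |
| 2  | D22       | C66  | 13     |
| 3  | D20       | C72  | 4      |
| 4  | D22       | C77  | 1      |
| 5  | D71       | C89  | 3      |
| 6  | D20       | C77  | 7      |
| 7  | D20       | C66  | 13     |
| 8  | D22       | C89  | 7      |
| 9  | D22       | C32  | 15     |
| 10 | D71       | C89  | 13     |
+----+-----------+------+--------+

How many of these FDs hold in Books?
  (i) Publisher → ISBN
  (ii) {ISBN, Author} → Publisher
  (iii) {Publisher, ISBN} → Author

0

(i) Publisher → ISBN: Publisher=D71: rows 1, 5, 10 → ISBN takes values {C61, C89} — violation; Publisher=D22: rows 2, 4, 8, 9 → ISBN takes values {C66, C77, C89, C32} — violation; Publisher=D20: rows 3, 6, 7 → ISBN takes values {C72, C77, C66} — violation — fails.
(ii) {ISBN, Author} → Publisher: (ISBN=C66, Author=13): rows 2, 7 → Publisher takes values {D22, D20} — violation — fails.
(iii) {Publisher, ISBN} → Author: (Publisher=D71, ISBN=C89): rows 5, 10 → Author takes values {3, 13} — violation — fails.
None of the 3 dependencies hold.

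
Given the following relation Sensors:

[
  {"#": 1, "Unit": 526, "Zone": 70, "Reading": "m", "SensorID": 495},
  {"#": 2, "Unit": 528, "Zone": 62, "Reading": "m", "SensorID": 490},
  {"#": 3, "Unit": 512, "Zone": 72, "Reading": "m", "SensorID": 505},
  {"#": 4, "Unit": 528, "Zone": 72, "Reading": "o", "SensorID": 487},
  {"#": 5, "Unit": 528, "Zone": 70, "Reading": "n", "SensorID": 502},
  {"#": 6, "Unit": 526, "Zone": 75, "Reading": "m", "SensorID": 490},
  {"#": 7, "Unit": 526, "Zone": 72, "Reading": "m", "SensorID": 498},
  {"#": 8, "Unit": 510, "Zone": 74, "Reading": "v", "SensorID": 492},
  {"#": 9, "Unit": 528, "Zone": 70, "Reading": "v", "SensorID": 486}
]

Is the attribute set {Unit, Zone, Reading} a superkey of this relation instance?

Yes

All 9 rows have distinct {Unit, Zone, Reading} values, so {Unit, Zone, Reading} → (all attributes) holds and {Unit, Zone, Reading} is a superkey.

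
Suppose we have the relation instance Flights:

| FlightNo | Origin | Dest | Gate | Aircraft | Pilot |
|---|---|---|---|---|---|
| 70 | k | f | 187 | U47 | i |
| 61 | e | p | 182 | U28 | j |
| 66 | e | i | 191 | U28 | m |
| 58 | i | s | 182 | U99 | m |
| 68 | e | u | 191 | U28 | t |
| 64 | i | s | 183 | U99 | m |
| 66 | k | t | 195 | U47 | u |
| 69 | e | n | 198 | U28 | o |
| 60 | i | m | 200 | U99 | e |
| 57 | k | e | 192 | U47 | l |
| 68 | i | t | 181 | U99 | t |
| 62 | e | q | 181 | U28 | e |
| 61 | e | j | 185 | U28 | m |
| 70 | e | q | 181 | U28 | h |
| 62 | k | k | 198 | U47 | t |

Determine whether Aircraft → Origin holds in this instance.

Yes

Aircraft=U47: 4 rows → Origin = k, k, k, k ✓
Aircraft=U28: 7 rows → Origin = e, e, e, e, e, e, e ✓
Aircraft=U99: 4 rows → Origin = i, i, i, i ✓
Every Aircraft value is associated with a single Origin value, so Aircraft → Origin holds.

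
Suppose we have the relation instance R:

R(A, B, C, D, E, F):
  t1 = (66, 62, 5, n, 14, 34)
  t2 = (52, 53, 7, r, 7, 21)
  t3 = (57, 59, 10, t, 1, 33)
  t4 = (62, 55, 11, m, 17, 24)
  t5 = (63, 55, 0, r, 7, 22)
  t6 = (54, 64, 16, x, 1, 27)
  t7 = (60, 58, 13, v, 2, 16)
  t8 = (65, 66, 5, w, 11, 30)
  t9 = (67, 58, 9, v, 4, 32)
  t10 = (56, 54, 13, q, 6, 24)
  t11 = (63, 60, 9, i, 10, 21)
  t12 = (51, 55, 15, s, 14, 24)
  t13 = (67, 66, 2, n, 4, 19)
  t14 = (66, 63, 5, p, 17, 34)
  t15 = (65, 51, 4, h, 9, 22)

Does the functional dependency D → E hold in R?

D=n: rows 1, 13 → E takes values {14, 4} — violation
D=r: rows 2, 5 → E = 7, 7 ✓
D=t: row 3 → E = 1 ✓
D=m: row 4 → E = 17 ✓
D=x: row 6 → E = 1 ✓
D=v: rows 7, 9 → E takes values {2, 4} — violation
D=w: row 8 → E = 11 ✓
D=q: row 10 → E = 6 ✓
D=i: row 11 → E = 10 ✓
D=s: row 12 → E = 14 ✓
D=p: row 14 → E = 17 ✓
D=h: row 15 → E = 9 ✓
Two rows agree on D but differ on E, so D → E does not hold.

No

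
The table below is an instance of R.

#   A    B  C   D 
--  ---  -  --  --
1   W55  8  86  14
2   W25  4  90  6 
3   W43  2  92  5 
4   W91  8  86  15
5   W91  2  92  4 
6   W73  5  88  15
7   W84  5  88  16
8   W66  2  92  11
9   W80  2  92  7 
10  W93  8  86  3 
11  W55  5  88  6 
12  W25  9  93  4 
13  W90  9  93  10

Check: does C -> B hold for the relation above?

C=86: rows 1, 4, 10 → B = 8, 8, 8 ✓
C=90: row 2 → B = 4 ✓
C=92: rows 3, 5, 8, 9 → B = 2, 2, 2, 2 ✓
C=88: rows 6, 7, 11 → B = 5, 5, 5 ✓
C=93: rows 12, 13 → B = 9, 9 ✓
Every C value is associated with a single B value, so C -> B holds.

Yes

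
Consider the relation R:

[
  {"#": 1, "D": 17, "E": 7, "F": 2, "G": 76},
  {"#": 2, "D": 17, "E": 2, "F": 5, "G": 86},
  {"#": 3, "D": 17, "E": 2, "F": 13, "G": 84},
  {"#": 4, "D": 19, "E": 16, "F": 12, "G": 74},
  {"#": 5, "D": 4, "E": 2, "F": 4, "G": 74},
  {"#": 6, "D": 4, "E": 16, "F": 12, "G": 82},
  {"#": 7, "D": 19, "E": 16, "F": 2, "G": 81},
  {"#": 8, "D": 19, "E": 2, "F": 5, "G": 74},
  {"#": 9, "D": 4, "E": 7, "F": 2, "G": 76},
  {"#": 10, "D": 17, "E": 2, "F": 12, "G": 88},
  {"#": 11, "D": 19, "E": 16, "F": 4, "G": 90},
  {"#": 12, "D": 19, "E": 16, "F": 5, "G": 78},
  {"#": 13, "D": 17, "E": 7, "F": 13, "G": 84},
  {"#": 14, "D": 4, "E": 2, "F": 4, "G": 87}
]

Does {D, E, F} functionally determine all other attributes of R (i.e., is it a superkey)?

Rows 5 and 14 have the same {D, E, F} value (D=4, E=2, F=4) but are distinct tuples, so {D, E, F} does not determine every attribute — not a superkey.

No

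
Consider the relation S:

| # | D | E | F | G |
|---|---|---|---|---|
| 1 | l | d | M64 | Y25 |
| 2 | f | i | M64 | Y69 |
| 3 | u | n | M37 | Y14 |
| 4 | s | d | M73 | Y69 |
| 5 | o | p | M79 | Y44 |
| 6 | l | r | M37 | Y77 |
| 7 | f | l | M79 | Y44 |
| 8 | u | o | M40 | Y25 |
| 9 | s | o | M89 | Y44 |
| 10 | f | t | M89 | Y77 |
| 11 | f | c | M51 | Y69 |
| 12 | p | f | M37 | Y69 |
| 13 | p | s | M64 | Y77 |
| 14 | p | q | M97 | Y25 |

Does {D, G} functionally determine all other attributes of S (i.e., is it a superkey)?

No

Rows 2 and 11 have the same {D, G} value (D=f, G=Y69) but are distinct tuples, so {D, G} does not determine every attribute — not a superkey.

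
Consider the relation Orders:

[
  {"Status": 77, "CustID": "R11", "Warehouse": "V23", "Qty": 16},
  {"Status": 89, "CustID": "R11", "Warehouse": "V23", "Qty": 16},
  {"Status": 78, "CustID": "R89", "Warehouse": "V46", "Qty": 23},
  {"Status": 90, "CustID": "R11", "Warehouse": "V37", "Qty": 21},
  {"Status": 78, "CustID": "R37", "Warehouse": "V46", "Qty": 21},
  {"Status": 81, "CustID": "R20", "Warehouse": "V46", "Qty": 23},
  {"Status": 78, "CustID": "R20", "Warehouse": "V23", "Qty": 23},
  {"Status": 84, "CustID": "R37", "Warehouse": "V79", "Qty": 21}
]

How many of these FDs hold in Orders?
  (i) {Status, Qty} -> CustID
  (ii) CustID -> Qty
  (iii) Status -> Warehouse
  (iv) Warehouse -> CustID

(i) {Status, Qty} -> CustID: (Status=78, Qty=23): 2 rows → CustID takes values {R89, R20} — violation — fails.
(ii) CustID -> Qty: CustID=R11: 3 rows → Qty takes values {16, 21} — violation — fails.
(iii) Status -> Warehouse: Status=78: 3 rows → Warehouse takes values {V46, V23} — violation — fails.
(iv) Warehouse -> CustID: Warehouse=V23: 3 rows → CustID takes values {R11, R20} — violation; Warehouse=V46: 3 rows → CustID takes values {R89, R37, R20} — violation — fails.
None of the 4 dependencies hold.

0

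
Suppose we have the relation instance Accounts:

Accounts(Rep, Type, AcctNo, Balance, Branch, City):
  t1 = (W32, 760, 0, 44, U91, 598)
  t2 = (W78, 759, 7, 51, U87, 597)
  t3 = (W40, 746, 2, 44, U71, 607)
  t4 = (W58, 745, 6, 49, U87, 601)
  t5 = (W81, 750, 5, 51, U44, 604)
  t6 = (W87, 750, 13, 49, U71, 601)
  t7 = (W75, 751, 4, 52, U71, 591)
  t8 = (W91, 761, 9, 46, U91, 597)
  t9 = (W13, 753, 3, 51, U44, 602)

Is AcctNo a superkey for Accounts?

Yes

All 9 rows have distinct AcctNo values, so AcctNo → (all attributes) holds and AcctNo is a superkey.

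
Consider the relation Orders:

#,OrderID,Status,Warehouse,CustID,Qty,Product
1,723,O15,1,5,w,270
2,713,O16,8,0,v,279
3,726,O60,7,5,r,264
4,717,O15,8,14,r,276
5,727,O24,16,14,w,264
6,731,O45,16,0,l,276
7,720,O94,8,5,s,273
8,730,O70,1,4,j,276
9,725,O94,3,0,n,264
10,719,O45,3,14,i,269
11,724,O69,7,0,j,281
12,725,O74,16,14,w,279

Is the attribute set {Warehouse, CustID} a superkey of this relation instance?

No

Rows 5 and 12 have the same {Warehouse, CustID} value (Warehouse=16, CustID=14) but are distinct tuples, so {Warehouse, CustID} does not determine every attribute — not a superkey.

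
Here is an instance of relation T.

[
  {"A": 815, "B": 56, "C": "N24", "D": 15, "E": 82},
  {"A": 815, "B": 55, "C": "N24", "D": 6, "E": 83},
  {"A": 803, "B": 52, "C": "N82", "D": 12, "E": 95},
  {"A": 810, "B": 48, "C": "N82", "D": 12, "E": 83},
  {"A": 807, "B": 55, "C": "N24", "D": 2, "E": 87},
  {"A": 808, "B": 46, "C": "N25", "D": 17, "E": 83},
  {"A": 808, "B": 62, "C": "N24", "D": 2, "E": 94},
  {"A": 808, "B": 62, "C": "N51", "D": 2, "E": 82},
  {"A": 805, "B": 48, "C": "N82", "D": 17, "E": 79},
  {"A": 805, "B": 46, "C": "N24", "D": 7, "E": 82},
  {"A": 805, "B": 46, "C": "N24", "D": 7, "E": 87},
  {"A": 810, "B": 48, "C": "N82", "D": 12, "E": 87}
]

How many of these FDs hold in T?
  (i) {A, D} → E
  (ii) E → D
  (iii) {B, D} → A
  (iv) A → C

1

(i) {A, D} → E: (A=810, D=12): 2 rows → E takes values {83, 87} — violation; (A=808, D=2): 2 rows → E takes values {94, 82} — violation; (A=805, D=7): 2 rows → E takes values {82, 87} — violation — fails.
(ii) E → D: E=82: 3 rows → D takes values {15, 2, 7} — violation; E=83: 3 rows → D takes values {6, 12, 17} — violation; E=87: 3 rows → D takes values {2, 7, 12} — violation — fails.
(iii) {B, D} → A: every LHS value maps to a single RHS value — holds.
(iv) A → C: A=808: 3 rows → C takes values {N25, N24, N51} — violation; A=805: 3 rows → C takes values {N82, N24} — violation — fails.
1 of the 4 dependencies holds.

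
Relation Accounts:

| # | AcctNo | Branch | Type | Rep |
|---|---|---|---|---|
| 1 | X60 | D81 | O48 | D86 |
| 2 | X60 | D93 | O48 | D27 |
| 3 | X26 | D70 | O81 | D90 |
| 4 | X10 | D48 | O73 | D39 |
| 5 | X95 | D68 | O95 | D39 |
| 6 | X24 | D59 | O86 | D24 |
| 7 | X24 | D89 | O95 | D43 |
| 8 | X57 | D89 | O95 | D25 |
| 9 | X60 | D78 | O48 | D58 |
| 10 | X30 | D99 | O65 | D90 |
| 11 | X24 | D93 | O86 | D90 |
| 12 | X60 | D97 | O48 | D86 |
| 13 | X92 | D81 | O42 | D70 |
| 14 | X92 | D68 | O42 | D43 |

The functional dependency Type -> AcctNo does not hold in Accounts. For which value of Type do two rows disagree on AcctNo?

O95

Type=O48: rows 1, 2, 9, 12 → AcctNo = X60, X60, X60, X60 ✓
Type=O81: row 3 → AcctNo = X26 ✓
Type=O73: row 4 → AcctNo = X10 ✓
Type=O95: rows 5, 7, 8 → AcctNo takes values {X95, X24, X57} — violation
Type=O86: rows 6, 11 → AcctNo = X24, X24 ✓
Type=O65: row 10 → AcctNo = X30 ✓
Type=O42: rows 13, 14 → AcctNo = X92, X92 ✓
The only Type value with inconsistent AcctNo is Type=O95.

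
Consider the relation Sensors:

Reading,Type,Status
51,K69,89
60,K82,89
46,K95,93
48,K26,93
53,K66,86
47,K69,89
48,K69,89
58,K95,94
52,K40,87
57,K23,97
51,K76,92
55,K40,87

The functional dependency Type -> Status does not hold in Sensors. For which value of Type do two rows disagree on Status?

K95

Type=K69: 3 rows → Status = 89, 89, 89 ✓
Type=K82: 1 row → Status = 89 ✓
Type=K95: 2 rows → Status takes values {93, 94} — violation
Type=K26: 1 row → Status = 93 ✓
Type=K66: 1 row → Status = 86 ✓
Type=K40: 2 rows → Status = 87, 87 ✓
Type=K23: 1 row → Status = 97 ✓
Type=K76: 1 row → Status = 92 ✓
The only Type value with inconsistent Status is Type=K95.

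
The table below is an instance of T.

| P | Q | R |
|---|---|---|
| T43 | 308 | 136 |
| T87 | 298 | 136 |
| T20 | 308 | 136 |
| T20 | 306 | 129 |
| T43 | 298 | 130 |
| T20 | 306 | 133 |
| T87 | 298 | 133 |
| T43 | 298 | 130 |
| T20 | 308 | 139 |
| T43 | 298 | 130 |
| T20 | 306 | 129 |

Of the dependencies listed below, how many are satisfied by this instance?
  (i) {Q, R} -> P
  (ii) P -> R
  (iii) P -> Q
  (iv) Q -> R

(i) {Q, R} -> P: (Q=308, R=136): 2 rows → P takes values {T43, T20} — violation — fails.
(ii) P -> R: P=T43: 4 rows → R takes values {136, 130} — violation; P=T87: 2 rows → R takes values {136, 133} — violation; P=T20: 5 rows → R takes values {136, 129, 133, 139} — violation — fails.
(iii) P -> Q: P=T43: 4 rows → Q takes values {308, 298} — violation; P=T20: 5 rows → Q takes values {308, 306} — violation — fails.
(iv) Q -> R: Q=308: 3 rows → R takes values {136, 139} — violation; Q=298: 5 rows → R takes values {136, 130, 133} — violation; Q=306: 3 rows → R takes values {129, 133} — violation — fails.
None of the 4 dependencies hold.

0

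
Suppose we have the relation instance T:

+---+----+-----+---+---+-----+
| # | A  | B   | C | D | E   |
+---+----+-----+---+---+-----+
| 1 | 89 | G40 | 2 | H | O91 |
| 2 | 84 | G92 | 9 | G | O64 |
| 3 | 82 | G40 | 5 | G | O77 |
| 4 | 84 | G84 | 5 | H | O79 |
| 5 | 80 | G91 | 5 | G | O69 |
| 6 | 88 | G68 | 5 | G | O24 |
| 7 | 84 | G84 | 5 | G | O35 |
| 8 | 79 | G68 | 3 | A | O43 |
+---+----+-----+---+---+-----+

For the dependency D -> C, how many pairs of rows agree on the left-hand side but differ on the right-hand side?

5

D=H: violating pairs (1,4) — 1 pair.
D=G: violating pairs (2,3), (2,5), (2,6), (2,7) — 4 pairs.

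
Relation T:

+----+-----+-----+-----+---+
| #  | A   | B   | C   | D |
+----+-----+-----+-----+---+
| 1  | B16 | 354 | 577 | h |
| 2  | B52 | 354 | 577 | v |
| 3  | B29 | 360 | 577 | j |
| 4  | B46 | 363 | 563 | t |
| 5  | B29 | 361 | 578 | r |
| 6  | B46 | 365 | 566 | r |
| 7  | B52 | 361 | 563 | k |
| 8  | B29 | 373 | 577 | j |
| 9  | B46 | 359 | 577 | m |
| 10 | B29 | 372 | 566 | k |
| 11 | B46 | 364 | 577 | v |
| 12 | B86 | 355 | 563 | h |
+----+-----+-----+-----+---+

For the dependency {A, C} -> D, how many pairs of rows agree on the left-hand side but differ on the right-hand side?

(A=B29, C=577): all 2 rows agree on D — 0 pairs.
(A=B46, C=577): violating pairs (9,11) — 1 pair.

1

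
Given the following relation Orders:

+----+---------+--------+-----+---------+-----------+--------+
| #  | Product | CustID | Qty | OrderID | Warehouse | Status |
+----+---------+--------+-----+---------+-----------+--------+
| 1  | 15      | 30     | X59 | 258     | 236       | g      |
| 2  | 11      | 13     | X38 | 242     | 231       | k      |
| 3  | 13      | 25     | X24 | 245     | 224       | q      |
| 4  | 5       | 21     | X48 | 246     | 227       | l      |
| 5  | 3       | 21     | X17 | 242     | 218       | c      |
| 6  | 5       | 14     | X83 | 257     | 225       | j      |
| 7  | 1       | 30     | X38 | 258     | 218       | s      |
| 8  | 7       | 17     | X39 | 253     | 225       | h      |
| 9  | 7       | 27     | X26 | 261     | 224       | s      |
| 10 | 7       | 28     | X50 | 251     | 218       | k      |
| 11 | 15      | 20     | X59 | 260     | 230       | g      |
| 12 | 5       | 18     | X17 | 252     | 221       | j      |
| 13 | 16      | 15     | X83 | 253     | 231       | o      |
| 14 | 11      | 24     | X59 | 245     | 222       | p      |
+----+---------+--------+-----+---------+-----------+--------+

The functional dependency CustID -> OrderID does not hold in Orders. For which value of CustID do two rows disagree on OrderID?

21

CustID=30: rows 1, 7 → OrderID = 258, 258 ✓
CustID=13: row 2 → OrderID = 242 ✓
CustID=25: row 3 → OrderID = 245 ✓
CustID=21: rows 4, 5 → OrderID takes values {246, 242} — violation
CustID=14: row 6 → OrderID = 257 ✓
CustID=17: row 8 → OrderID = 253 ✓
CustID=27: row 9 → OrderID = 261 ✓
CustID=28: row 10 → OrderID = 251 ✓
CustID=20: row 11 → OrderID = 260 ✓
CustID=18: row 12 → OrderID = 252 ✓
CustID=15: row 13 → OrderID = 253 ✓
CustID=24: row 14 → OrderID = 245 ✓
The only CustID value with inconsistent OrderID is CustID=21.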